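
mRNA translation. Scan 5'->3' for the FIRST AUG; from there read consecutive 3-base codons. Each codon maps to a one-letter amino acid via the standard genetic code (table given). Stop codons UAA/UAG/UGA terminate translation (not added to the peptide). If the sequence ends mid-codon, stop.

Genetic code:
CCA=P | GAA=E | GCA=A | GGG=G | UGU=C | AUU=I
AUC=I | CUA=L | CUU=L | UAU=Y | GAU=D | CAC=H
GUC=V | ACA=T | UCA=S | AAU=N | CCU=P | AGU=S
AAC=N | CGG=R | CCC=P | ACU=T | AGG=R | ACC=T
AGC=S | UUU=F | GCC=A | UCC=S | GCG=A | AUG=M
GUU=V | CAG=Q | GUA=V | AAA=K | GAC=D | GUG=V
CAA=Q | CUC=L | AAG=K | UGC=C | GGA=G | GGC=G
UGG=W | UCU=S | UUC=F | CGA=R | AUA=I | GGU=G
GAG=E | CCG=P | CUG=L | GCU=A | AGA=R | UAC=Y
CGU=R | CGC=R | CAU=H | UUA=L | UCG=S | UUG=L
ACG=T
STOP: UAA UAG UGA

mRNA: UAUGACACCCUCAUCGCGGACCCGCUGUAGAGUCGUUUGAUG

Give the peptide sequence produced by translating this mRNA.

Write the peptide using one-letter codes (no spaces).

start AUG at pos 1
pos 1: AUG -> M; peptide=M
pos 4: ACA -> T; peptide=MT
pos 7: CCC -> P; peptide=MTP
pos 10: UCA -> S; peptide=MTPS
pos 13: UCG -> S; peptide=MTPSS
pos 16: CGG -> R; peptide=MTPSSR
pos 19: ACC -> T; peptide=MTPSSRT
pos 22: CGC -> R; peptide=MTPSSRTR
pos 25: UGU -> C; peptide=MTPSSRTRC
pos 28: AGA -> R; peptide=MTPSSRTRCR
pos 31: GUC -> V; peptide=MTPSSRTRCRV
pos 34: GUU -> V; peptide=MTPSSRTRCRVV
pos 37: UGA -> STOP

Answer: MTPSSRTRCRVV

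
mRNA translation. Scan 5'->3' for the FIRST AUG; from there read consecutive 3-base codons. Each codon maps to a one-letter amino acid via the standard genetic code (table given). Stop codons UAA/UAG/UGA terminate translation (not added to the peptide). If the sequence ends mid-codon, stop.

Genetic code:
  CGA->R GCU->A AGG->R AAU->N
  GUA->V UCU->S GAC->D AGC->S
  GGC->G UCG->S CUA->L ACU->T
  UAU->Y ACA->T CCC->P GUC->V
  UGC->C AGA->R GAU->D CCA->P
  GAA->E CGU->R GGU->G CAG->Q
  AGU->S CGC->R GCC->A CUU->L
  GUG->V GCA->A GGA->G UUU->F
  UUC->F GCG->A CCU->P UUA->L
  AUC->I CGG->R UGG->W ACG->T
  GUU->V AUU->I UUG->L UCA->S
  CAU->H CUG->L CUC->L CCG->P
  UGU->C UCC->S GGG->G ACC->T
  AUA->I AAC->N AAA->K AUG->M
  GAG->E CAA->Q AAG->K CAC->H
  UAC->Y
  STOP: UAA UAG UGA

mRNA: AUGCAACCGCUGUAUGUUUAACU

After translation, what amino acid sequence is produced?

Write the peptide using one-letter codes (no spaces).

start AUG at pos 0
pos 0: AUG -> M; peptide=M
pos 3: CAA -> Q; peptide=MQ
pos 6: CCG -> P; peptide=MQP
pos 9: CUG -> L; peptide=MQPL
pos 12: UAU -> Y; peptide=MQPLY
pos 15: GUU -> V; peptide=MQPLYV
pos 18: UAA -> STOP

Answer: MQPLYV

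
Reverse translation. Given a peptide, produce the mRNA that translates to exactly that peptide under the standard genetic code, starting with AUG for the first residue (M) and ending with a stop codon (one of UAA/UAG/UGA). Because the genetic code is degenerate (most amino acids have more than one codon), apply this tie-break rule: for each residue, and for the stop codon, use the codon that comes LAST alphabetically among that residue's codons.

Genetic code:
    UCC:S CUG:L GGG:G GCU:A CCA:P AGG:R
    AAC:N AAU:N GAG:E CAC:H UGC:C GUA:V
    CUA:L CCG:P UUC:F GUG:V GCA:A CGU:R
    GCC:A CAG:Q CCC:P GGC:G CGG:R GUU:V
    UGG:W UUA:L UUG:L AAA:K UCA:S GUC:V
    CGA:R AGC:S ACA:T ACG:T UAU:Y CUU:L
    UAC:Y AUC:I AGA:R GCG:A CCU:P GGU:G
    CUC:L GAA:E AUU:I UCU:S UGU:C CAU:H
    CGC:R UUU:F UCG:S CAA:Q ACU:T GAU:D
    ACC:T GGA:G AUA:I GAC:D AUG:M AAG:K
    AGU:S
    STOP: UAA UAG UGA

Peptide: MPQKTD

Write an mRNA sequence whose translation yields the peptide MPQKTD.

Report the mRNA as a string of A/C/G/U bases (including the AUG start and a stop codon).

residue 1: M -> AUG (start codon)
residue 2: P codons sorted = CCA,CCC,CCG,CCU -> pick last = CCU
residue 3: Q codons sorted = CAA,CAG -> pick last = CAG
residue 4: K codons sorted = AAA,AAG -> pick last = AAG
residue 5: T codons sorted = ACA,ACC,ACG,ACU -> pick last = ACU
residue 6: D codons sorted = GAC,GAU -> pick last = GAU
terminator: stop codons sorted = UAA,UAG,UGA -> pick last = UGA

Answer: mRNA: AUGCCUCAGAAGACUGAUUGA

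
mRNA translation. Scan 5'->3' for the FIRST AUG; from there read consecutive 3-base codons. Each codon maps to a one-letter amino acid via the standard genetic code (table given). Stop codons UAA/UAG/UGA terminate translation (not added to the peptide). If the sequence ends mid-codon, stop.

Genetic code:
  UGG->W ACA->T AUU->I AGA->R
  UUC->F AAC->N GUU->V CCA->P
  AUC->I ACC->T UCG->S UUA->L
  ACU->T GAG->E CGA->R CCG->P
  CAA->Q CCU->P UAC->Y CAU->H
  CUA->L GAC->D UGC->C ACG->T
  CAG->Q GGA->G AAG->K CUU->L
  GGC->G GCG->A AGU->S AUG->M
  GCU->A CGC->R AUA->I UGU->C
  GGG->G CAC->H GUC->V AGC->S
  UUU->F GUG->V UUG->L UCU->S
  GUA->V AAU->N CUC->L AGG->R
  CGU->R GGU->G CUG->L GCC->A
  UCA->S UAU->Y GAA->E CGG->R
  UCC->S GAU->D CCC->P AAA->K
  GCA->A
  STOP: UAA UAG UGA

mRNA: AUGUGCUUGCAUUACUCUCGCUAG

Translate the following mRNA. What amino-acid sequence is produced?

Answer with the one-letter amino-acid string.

Answer: MCLHYSR

Derivation:
start AUG at pos 0
pos 0: AUG -> M; peptide=M
pos 3: UGC -> C; peptide=MC
pos 6: UUG -> L; peptide=MCL
pos 9: CAU -> H; peptide=MCLH
pos 12: UAC -> Y; peptide=MCLHY
pos 15: UCU -> S; peptide=MCLHYS
pos 18: CGC -> R; peptide=MCLHYSR
pos 21: UAG -> STOP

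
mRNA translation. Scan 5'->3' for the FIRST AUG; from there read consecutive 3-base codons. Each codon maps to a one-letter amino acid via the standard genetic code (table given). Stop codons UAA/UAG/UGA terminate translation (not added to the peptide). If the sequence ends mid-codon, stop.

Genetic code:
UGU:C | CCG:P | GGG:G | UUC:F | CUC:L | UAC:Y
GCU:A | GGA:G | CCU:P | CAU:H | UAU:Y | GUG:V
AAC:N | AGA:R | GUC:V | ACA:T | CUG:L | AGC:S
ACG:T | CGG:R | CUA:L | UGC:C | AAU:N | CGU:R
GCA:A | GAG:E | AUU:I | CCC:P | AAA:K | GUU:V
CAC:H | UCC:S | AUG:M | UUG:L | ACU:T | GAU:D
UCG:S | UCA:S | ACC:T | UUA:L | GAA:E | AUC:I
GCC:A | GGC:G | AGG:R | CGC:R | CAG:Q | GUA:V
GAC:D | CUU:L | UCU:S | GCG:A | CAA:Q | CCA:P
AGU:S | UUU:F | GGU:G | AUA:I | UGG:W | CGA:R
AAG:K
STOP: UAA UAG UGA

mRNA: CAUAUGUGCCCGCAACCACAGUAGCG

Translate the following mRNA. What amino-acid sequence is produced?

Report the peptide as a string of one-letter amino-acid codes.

start AUG at pos 3
pos 3: AUG -> M; peptide=M
pos 6: UGC -> C; peptide=MC
pos 9: CCG -> P; peptide=MCP
pos 12: CAA -> Q; peptide=MCPQ
pos 15: CCA -> P; peptide=MCPQP
pos 18: CAG -> Q; peptide=MCPQPQ
pos 21: UAG -> STOP

Answer: MCPQPQ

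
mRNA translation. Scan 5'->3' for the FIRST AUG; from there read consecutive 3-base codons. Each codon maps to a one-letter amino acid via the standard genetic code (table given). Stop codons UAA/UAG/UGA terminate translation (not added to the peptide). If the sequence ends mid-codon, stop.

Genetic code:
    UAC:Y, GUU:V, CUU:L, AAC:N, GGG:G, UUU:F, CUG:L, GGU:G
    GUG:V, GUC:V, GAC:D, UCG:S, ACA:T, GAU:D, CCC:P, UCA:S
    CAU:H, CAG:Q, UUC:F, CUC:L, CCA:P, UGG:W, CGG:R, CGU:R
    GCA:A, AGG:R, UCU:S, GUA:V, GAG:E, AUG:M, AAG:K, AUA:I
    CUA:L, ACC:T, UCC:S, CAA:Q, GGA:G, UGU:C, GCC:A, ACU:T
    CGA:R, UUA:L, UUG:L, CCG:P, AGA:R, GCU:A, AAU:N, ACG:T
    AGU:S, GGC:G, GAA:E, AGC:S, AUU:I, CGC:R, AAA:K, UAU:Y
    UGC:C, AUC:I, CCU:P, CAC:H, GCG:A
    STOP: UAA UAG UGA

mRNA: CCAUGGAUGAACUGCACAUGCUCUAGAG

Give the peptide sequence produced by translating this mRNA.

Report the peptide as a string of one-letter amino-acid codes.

start AUG at pos 2
pos 2: AUG -> M; peptide=M
pos 5: GAU -> D; peptide=MD
pos 8: GAA -> E; peptide=MDE
pos 11: CUG -> L; peptide=MDEL
pos 14: CAC -> H; peptide=MDELH
pos 17: AUG -> M; peptide=MDELHM
pos 20: CUC -> L; peptide=MDELHML
pos 23: UAG -> STOP

Answer: MDELHML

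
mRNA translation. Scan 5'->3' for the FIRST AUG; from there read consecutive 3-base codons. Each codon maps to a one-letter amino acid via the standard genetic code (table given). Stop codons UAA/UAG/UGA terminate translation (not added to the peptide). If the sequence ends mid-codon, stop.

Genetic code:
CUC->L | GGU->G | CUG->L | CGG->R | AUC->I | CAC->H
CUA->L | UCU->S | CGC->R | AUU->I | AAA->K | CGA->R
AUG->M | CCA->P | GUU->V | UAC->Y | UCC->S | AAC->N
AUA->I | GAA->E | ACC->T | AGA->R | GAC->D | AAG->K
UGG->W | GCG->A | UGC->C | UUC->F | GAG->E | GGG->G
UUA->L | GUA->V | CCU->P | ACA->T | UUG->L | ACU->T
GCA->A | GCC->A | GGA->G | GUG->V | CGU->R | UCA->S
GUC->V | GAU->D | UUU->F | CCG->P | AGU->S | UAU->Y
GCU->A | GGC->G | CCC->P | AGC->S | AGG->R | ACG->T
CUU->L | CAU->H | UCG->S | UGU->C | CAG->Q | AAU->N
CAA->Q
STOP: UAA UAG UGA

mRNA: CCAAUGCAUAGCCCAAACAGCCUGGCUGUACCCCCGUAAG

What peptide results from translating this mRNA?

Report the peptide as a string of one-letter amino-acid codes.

start AUG at pos 3
pos 3: AUG -> M; peptide=M
pos 6: CAU -> H; peptide=MH
pos 9: AGC -> S; peptide=MHS
pos 12: CCA -> P; peptide=MHSP
pos 15: AAC -> N; peptide=MHSPN
pos 18: AGC -> S; peptide=MHSPNS
pos 21: CUG -> L; peptide=MHSPNSL
pos 24: GCU -> A; peptide=MHSPNSLA
pos 27: GUA -> V; peptide=MHSPNSLAV
pos 30: CCC -> P; peptide=MHSPNSLAVP
pos 33: CCG -> P; peptide=MHSPNSLAVPP
pos 36: UAA -> STOP

Answer: MHSPNSLAVPP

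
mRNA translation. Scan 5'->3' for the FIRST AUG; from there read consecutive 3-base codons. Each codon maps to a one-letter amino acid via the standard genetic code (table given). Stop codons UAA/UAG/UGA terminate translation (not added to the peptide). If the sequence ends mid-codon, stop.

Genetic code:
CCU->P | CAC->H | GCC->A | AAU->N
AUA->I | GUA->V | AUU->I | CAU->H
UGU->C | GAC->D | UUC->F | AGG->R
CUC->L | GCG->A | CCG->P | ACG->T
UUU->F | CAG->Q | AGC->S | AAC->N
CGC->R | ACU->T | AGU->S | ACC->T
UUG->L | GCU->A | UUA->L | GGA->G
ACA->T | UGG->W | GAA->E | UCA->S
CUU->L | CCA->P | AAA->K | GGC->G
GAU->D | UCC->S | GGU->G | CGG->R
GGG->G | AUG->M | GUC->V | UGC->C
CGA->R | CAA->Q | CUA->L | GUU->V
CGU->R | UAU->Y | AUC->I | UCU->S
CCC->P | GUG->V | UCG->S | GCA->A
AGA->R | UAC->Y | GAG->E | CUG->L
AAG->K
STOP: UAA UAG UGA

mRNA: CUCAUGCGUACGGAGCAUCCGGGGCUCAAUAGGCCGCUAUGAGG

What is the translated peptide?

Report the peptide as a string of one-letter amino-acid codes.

start AUG at pos 3
pos 3: AUG -> M; peptide=M
pos 6: CGU -> R; peptide=MR
pos 9: ACG -> T; peptide=MRT
pos 12: GAG -> E; peptide=MRTE
pos 15: CAU -> H; peptide=MRTEH
pos 18: CCG -> P; peptide=MRTEHP
pos 21: GGG -> G; peptide=MRTEHPG
pos 24: CUC -> L; peptide=MRTEHPGL
pos 27: AAU -> N; peptide=MRTEHPGLN
pos 30: AGG -> R; peptide=MRTEHPGLNR
pos 33: CCG -> P; peptide=MRTEHPGLNRP
pos 36: CUA -> L; peptide=MRTEHPGLNRPL
pos 39: UGA -> STOP

Answer: MRTEHPGLNRPL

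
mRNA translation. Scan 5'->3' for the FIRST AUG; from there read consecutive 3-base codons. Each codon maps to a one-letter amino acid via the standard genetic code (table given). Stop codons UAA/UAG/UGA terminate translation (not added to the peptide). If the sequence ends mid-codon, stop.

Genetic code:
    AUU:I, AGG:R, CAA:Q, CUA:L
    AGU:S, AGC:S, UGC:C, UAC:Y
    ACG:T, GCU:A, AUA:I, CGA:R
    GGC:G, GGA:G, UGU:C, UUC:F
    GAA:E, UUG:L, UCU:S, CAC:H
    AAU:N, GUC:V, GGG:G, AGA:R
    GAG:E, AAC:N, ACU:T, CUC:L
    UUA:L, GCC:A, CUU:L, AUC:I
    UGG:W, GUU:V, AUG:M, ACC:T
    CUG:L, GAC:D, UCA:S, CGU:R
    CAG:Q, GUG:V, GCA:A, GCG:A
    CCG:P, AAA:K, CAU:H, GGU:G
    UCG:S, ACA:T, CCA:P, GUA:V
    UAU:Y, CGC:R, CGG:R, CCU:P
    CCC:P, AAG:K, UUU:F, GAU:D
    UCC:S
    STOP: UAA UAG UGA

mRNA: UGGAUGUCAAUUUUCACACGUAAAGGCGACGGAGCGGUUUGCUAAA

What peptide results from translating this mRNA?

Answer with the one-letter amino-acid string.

start AUG at pos 3
pos 3: AUG -> M; peptide=M
pos 6: UCA -> S; peptide=MS
pos 9: AUU -> I; peptide=MSI
pos 12: UUC -> F; peptide=MSIF
pos 15: ACA -> T; peptide=MSIFT
pos 18: CGU -> R; peptide=MSIFTR
pos 21: AAA -> K; peptide=MSIFTRK
pos 24: GGC -> G; peptide=MSIFTRKG
pos 27: GAC -> D; peptide=MSIFTRKGD
pos 30: GGA -> G; peptide=MSIFTRKGDG
pos 33: GCG -> A; peptide=MSIFTRKGDGA
pos 36: GUU -> V; peptide=MSIFTRKGDGAV
pos 39: UGC -> C; peptide=MSIFTRKGDGAVC
pos 42: UAA -> STOP

Answer: MSIFTRKGDGAVC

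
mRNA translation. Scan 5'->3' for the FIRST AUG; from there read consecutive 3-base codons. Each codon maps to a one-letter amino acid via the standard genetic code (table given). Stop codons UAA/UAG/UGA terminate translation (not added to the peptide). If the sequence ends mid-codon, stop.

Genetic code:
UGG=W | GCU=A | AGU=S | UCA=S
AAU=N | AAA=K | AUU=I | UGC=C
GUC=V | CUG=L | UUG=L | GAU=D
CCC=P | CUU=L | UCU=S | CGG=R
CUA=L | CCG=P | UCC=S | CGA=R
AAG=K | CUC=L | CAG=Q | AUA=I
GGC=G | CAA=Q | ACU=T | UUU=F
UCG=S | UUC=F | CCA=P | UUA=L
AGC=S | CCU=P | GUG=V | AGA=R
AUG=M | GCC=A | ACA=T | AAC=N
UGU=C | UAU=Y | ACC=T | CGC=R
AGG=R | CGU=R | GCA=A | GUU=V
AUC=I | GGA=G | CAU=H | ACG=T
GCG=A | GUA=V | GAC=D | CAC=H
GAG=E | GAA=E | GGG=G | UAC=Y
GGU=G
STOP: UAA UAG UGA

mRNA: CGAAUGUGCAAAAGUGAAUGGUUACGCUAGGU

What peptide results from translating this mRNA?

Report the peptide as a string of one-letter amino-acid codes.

Answer: MCKSEWLR

Derivation:
start AUG at pos 3
pos 3: AUG -> M; peptide=M
pos 6: UGC -> C; peptide=MC
pos 9: AAA -> K; peptide=MCK
pos 12: AGU -> S; peptide=MCKS
pos 15: GAA -> E; peptide=MCKSE
pos 18: UGG -> W; peptide=MCKSEW
pos 21: UUA -> L; peptide=MCKSEWL
pos 24: CGC -> R; peptide=MCKSEWLR
pos 27: UAG -> STOP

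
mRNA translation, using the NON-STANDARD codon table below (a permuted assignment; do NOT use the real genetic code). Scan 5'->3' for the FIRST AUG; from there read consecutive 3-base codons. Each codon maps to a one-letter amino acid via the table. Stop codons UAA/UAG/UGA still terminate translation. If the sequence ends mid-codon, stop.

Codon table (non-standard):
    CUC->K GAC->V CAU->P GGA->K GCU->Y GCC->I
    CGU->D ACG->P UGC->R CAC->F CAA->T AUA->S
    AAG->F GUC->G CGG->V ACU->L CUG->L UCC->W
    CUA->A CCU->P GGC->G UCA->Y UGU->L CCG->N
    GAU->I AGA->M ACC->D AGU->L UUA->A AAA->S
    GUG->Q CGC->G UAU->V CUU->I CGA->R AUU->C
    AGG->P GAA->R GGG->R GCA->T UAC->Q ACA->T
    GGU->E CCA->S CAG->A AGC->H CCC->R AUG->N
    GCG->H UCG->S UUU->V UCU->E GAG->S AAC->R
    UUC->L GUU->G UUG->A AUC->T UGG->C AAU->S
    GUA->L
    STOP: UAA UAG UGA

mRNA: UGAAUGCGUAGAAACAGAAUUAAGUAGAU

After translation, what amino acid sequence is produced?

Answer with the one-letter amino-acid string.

Answer: NDMRMCF

Derivation:
start AUG at pos 3
pos 3: AUG -> N; peptide=N
pos 6: CGU -> D; peptide=ND
pos 9: AGA -> M; peptide=NDM
pos 12: AAC -> R; peptide=NDMR
pos 15: AGA -> M; peptide=NDMRM
pos 18: AUU -> C; peptide=NDMRMC
pos 21: AAG -> F; peptide=NDMRMCF
pos 24: UAG -> STOP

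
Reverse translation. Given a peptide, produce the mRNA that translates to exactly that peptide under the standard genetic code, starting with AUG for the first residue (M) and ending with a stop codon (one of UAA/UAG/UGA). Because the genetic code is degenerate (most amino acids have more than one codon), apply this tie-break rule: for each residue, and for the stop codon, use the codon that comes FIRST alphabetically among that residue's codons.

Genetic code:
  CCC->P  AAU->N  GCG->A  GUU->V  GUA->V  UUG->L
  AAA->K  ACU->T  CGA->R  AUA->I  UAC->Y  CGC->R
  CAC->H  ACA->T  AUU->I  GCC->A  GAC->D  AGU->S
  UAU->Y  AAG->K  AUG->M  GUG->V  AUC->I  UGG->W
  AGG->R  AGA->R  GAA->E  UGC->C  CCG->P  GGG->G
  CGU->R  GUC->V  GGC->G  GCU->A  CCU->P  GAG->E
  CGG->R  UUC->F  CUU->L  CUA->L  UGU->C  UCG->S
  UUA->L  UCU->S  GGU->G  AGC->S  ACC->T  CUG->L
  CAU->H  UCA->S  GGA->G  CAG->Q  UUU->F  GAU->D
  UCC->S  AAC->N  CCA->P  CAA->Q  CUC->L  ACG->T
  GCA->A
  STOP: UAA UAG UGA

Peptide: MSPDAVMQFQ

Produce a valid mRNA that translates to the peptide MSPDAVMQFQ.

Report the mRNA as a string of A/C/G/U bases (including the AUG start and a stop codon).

Answer: mRNA: AUGAGCCCAGACGCAGUAAUGCAAUUCCAAUAA

Derivation:
residue 1: M -> AUG (start codon)
residue 2: S codons sorted = AGC,AGU,UCA,UCC,UCG,UCU -> pick first = AGC
residue 3: P codons sorted = CCA,CCC,CCG,CCU -> pick first = CCA
residue 4: D codons sorted = GAC,GAU -> pick first = GAC
residue 5: A codons sorted = GCA,GCC,GCG,GCU -> pick first = GCA
residue 6: V codons sorted = GUA,GUC,GUG,GUU -> pick first = GUA
residue 7: M -> AUG (only codon)
residue 8: Q codons sorted = CAA,CAG -> pick first = CAA
residue 9: F codons sorted = UUC,UUU -> pick first = UUC
residue 10: Q codons sorted = CAA,CAG -> pick first = CAA
terminator: stop codons sorted = UAA,UAG,UGA -> pick first = UAA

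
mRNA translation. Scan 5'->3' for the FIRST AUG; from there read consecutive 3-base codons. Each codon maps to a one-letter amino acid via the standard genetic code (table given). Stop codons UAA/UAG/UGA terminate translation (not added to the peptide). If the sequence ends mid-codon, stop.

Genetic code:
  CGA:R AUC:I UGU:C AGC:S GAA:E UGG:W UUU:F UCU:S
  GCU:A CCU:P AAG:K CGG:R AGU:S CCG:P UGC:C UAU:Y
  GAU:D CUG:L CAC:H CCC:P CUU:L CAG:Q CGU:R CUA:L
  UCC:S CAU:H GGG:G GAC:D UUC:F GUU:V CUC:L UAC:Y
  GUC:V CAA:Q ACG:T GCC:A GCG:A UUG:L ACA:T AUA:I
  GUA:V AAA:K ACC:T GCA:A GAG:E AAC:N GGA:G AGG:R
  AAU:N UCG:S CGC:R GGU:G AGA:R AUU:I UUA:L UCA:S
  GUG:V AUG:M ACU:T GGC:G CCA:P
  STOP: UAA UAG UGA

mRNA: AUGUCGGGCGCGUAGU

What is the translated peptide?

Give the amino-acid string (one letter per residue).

start AUG at pos 0
pos 0: AUG -> M; peptide=M
pos 3: UCG -> S; peptide=MS
pos 6: GGC -> G; peptide=MSG
pos 9: GCG -> A; peptide=MSGA
pos 12: UAG -> STOP

Answer: MSGA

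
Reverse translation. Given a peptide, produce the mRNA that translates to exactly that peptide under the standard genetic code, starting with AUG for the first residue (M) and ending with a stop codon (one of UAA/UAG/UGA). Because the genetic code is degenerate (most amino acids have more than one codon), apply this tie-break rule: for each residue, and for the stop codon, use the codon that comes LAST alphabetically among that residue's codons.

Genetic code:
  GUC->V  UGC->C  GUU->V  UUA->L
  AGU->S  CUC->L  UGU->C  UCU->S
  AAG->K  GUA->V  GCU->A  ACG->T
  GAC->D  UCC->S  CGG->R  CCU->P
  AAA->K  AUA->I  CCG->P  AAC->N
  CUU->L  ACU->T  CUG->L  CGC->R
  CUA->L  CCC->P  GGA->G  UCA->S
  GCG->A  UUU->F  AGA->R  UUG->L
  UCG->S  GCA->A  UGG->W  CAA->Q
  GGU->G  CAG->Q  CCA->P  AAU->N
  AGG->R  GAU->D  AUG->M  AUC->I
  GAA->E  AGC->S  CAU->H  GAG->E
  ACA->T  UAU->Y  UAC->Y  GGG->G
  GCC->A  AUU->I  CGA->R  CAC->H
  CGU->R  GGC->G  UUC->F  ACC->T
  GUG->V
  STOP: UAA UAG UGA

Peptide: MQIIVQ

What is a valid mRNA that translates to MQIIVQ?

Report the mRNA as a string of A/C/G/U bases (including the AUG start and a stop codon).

Answer: mRNA: AUGCAGAUUAUUGUUCAGUGA

Derivation:
residue 1: M -> AUG (start codon)
residue 2: Q codons sorted = CAA,CAG -> pick last = CAG
residue 3: I codons sorted = AUA,AUC,AUU -> pick last = AUU
residue 4: I codons sorted = AUA,AUC,AUU -> pick last = AUU
residue 5: V codons sorted = GUA,GUC,GUG,GUU -> pick last = GUU
residue 6: Q codons sorted = CAA,CAG -> pick last = CAG
terminator: stop codons sorted = UAA,UAG,UGA -> pick last = UGA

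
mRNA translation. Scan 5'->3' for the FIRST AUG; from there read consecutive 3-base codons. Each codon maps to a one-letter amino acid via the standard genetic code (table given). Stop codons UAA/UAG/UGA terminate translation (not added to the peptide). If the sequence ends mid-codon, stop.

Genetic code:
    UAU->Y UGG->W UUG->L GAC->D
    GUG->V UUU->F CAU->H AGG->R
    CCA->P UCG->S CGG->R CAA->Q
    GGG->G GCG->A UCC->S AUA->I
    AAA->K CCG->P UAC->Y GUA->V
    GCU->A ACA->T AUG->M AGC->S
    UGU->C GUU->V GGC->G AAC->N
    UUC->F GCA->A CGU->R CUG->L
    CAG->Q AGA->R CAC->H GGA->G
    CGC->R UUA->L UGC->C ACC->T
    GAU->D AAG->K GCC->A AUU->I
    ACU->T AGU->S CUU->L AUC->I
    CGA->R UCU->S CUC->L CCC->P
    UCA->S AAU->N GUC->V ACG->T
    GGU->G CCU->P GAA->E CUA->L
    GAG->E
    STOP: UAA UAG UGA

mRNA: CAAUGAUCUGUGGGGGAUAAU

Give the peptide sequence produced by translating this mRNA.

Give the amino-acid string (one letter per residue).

Answer: MICGG

Derivation:
start AUG at pos 2
pos 2: AUG -> M; peptide=M
pos 5: AUC -> I; peptide=MI
pos 8: UGU -> C; peptide=MIC
pos 11: GGG -> G; peptide=MICG
pos 14: GGA -> G; peptide=MICGG
pos 17: UAA -> STOP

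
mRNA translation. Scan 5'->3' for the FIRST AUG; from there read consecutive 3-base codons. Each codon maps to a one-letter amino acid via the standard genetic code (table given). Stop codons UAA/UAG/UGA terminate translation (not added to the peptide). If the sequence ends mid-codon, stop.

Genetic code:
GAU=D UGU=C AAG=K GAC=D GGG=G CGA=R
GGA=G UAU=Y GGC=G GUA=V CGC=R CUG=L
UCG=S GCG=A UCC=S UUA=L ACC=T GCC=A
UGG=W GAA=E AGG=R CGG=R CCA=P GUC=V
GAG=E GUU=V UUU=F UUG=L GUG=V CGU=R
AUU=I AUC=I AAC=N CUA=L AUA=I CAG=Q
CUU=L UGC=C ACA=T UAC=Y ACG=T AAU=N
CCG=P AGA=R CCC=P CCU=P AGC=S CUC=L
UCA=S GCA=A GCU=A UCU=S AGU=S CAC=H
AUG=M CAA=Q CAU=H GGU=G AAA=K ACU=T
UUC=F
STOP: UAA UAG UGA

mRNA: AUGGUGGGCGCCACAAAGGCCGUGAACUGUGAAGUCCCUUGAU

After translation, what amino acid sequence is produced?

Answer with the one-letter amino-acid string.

Answer: MVGATKAVNCEVP

Derivation:
start AUG at pos 0
pos 0: AUG -> M; peptide=M
pos 3: GUG -> V; peptide=MV
pos 6: GGC -> G; peptide=MVG
pos 9: GCC -> A; peptide=MVGA
pos 12: ACA -> T; peptide=MVGAT
pos 15: AAG -> K; peptide=MVGATK
pos 18: GCC -> A; peptide=MVGATKA
pos 21: GUG -> V; peptide=MVGATKAV
pos 24: AAC -> N; peptide=MVGATKAVN
pos 27: UGU -> C; peptide=MVGATKAVNC
pos 30: GAA -> E; peptide=MVGATKAVNCE
pos 33: GUC -> V; peptide=MVGATKAVNCEV
pos 36: CCU -> P; peptide=MVGATKAVNCEVP
pos 39: UGA -> STOP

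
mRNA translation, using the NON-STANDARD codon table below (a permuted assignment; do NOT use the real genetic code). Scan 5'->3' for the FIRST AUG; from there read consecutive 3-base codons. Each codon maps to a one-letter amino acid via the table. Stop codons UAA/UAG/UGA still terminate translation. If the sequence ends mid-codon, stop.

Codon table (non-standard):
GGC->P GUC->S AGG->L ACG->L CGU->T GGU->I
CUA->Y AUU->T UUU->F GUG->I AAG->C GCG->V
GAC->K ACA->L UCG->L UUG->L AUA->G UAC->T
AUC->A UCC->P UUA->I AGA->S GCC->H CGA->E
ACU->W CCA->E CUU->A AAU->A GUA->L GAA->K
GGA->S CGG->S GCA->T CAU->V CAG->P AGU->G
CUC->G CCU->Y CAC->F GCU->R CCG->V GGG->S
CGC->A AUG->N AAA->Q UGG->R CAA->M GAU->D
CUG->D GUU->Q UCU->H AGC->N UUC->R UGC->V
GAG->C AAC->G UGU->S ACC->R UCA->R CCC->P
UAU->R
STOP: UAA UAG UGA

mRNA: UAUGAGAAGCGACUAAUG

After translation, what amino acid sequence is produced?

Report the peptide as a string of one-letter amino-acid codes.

start AUG at pos 1
pos 1: AUG -> N; peptide=N
pos 4: AGA -> S; peptide=NS
pos 7: AGC -> N; peptide=NSN
pos 10: GAC -> K; peptide=NSNK
pos 13: UAA -> STOP

Answer: NSNK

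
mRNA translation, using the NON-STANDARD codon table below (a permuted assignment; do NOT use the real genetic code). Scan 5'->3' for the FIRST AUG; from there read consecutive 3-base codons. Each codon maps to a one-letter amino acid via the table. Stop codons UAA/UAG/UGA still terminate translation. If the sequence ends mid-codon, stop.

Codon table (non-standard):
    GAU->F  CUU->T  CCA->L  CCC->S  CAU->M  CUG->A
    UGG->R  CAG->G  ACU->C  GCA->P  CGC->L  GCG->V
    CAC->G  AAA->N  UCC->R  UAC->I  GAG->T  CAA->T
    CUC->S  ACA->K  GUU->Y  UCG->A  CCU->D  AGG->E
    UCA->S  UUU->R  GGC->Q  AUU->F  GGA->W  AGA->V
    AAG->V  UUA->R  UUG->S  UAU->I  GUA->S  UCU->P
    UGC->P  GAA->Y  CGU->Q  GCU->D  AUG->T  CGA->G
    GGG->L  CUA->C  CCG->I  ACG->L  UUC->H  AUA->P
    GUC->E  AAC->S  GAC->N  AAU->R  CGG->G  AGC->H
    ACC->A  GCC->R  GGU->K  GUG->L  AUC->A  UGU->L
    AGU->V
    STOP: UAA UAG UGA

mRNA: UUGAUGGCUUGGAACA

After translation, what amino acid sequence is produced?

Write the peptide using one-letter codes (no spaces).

Answer: TDRS

Derivation:
start AUG at pos 3
pos 3: AUG -> T; peptide=T
pos 6: GCU -> D; peptide=TD
pos 9: UGG -> R; peptide=TDR
pos 12: AAC -> S; peptide=TDRS
pos 15: only 1 nt remain (<3), stop (end of mRNA)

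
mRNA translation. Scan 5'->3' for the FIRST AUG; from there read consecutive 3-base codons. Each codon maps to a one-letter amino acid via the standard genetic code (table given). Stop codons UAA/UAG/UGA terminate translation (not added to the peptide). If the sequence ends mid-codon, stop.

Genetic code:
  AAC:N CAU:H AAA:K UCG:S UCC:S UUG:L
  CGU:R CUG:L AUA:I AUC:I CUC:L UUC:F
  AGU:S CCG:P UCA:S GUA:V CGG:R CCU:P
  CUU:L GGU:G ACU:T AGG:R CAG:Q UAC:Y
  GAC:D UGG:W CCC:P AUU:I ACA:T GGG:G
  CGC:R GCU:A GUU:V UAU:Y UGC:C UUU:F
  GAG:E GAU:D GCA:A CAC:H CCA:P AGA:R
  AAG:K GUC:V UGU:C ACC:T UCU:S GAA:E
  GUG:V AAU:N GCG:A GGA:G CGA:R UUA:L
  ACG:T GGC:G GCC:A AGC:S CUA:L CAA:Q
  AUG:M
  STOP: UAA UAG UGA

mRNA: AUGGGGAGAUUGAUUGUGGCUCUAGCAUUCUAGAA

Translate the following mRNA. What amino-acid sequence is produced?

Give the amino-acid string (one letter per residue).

start AUG at pos 0
pos 0: AUG -> M; peptide=M
pos 3: GGG -> G; peptide=MG
pos 6: AGA -> R; peptide=MGR
pos 9: UUG -> L; peptide=MGRL
pos 12: AUU -> I; peptide=MGRLI
pos 15: GUG -> V; peptide=MGRLIV
pos 18: GCU -> A; peptide=MGRLIVA
pos 21: CUA -> L; peptide=MGRLIVAL
pos 24: GCA -> A; peptide=MGRLIVALA
pos 27: UUC -> F; peptide=MGRLIVALAF
pos 30: UAG -> STOP

Answer: MGRLIVALAF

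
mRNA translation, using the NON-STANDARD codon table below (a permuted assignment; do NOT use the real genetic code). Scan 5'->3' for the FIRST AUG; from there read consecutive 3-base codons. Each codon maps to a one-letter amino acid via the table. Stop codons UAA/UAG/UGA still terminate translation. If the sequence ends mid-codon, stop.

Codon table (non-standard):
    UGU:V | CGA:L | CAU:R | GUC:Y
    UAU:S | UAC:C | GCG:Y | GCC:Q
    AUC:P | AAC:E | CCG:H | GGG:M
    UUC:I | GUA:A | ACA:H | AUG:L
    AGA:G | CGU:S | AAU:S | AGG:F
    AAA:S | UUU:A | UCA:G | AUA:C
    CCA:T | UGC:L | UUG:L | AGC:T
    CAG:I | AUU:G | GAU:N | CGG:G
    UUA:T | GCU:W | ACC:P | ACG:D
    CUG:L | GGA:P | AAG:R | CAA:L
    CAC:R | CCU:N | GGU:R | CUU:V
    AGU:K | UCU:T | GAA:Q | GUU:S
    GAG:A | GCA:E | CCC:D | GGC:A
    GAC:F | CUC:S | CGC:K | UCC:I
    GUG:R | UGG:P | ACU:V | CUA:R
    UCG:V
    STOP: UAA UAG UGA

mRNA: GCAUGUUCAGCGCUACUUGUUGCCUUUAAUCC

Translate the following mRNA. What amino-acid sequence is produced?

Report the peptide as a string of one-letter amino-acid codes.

Answer: LITWVVLV

Derivation:
start AUG at pos 2
pos 2: AUG -> L; peptide=L
pos 5: UUC -> I; peptide=LI
pos 8: AGC -> T; peptide=LIT
pos 11: GCU -> W; peptide=LITW
pos 14: ACU -> V; peptide=LITWV
pos 17: UGU -> V; peptide=LITWVV
pos 20: UGC -> L; peptide=LITWVVL
pos 23: CUU -> V; peptide=LITWVVLV
pos 26: UAA -> STOP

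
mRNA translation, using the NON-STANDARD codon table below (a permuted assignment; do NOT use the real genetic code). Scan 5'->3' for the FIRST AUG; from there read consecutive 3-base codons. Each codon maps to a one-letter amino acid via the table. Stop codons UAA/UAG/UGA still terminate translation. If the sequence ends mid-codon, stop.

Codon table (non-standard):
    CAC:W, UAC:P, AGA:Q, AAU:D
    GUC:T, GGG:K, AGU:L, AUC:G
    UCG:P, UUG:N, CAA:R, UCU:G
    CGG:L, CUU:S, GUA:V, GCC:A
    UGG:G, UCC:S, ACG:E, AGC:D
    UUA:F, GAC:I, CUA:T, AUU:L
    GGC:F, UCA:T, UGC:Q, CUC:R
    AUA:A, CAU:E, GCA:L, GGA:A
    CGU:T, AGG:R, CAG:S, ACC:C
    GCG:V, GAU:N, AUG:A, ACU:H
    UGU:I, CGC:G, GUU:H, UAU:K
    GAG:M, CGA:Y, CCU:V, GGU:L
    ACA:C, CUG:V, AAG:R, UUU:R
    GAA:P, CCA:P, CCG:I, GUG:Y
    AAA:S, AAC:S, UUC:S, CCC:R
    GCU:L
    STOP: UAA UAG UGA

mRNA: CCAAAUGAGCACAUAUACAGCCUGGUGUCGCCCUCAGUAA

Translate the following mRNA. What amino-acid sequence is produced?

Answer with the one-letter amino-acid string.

start AUG at pos 4
pos 4: AUG -> A; peptide=A
pos 7: AGC -> D; peptide=AD
pos 10: ACA -> C; peptide=ADC
pos 13: UAU -> K; peptide=ADCK
pos 16: ACA -> C; peptide=ADCKC
pos 19: GCC -> A; peptide=ADCKCA
pos 22: UGG -> G; peptide=ADCKCAG
pos 25: UGU -> I; peptide=ADCKCAGI
pos 28: CGC -> G; peptide=ADCKCAGIG
pos 31: CCU -> V; peptide=ADCKCAGIGV
pos 34: CAG -> S; peptide=ADCKCAGIGVS
pos 37: UAA -> STOP

Answer: ADCKCAGIGVS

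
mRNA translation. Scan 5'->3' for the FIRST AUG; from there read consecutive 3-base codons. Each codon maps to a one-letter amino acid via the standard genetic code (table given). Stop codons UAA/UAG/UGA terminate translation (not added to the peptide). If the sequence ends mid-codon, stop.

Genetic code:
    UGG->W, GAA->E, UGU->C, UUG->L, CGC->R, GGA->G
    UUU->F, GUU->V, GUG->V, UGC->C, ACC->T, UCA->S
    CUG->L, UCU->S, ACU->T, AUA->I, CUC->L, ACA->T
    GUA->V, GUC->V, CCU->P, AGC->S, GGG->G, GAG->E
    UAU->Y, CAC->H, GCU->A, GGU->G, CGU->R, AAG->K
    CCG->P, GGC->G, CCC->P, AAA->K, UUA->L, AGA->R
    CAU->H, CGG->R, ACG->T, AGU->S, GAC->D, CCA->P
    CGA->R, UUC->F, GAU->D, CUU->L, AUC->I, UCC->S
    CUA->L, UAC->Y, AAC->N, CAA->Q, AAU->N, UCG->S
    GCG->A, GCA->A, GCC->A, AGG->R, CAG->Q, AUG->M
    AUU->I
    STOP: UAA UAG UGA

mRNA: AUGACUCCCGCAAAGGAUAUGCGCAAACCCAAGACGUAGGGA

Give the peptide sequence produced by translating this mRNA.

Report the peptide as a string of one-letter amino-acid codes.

start AUG at pos 0
pos 0: AUG -> M; peptide=M
pos 3: ACU -> T; peptide=MT
pos 6: CCC -> P; peptide=MTP
pos 9: GCA -> A; peptide=MTPA
pos 12: AAG -> K; peptide=MTPAK
pos 15: GAU -> D; peptide=MTPAKD
pos 18: AUG -> M; peptide=MTPAKDM
pos 21: CGC -> R; peptide=MTPAKDMR
pos 24: AAA -> K; peptide=MTPAKDMRK
pos 27: CCC -> P; peptide=MTPAKDMRKP
pos 30: AAG -> K; peptide=MTPAKDMRKPK
pos 33: ACG -> T; peptide=MTPAKDMRKPKT
pos 36: UAG -> STOP

Answer: MTPAKDMRKPKT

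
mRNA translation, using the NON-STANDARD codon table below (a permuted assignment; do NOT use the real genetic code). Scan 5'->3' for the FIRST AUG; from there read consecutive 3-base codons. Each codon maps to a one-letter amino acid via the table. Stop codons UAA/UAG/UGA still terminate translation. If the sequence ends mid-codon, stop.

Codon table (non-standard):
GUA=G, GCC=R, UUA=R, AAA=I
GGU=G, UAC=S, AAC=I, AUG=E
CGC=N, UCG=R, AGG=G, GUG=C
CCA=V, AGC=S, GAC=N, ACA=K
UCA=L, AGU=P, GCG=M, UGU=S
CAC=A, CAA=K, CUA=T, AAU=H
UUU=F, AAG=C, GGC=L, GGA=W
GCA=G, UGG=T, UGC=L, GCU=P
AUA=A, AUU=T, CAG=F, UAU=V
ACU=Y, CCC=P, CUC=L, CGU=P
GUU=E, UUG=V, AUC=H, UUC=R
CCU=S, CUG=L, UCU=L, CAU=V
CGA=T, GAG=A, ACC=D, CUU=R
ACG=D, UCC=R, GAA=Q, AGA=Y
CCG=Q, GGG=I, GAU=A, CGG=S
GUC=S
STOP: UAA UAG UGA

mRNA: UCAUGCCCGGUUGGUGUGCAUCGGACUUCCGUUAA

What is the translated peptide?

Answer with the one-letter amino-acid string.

Answer: EPGTSGRNRP

Derivation:
start AUG at pos 2
pos 2: AUG -> E; peptide=E
pos 5: CCC -> P; peptide=EP
pos 8: GGU -> G; peptide=EPG
pos 11: UGG -> T; peptide=EPGT
pos 14: UGU -> S; peptide=EPGTS
pos 17: GCA -> G; peptide=EPGTSG
pos 20: UCG -> R; peptide=EPGTSGR
pos 23: GAC -> N; peptide=EPGTSGRN
pos 26: UUC -> R; peptide=EPGTSGRNR
pos 29: CGU -> P; peptide=EPGTSGRNRP
pos 32: UAA -> STOP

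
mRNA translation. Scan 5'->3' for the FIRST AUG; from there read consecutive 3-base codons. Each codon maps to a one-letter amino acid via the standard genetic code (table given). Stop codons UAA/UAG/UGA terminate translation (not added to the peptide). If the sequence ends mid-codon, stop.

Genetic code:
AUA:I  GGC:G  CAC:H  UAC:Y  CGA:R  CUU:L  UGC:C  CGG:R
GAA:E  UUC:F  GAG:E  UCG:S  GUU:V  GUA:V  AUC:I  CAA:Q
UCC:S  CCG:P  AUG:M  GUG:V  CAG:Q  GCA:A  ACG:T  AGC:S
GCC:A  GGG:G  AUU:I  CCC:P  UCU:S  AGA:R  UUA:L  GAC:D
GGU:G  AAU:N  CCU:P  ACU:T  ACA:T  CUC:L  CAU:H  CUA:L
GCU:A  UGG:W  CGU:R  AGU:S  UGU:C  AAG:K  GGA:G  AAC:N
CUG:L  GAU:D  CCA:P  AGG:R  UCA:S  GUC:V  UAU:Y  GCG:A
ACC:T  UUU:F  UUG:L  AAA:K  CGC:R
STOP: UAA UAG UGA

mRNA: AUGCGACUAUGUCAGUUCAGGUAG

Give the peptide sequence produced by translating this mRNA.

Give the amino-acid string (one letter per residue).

start AUG at pos 0
pos 0: AUG -> M; peptide=M
pos 3: CGA -> R; peptide=MR
pos 6: CUA -> L; peptide=MRL
pos 9: UGU -> C; peptide=MRLC
pos 12: CAG -> Q; peptide=MRLCQ
pos 15: UUC -> F; peptide=MRLCQF
pos 18: AGG -> R; peptide=MRLCQFR
pos 21: UAG -> STOP

Answer: MRLCQFR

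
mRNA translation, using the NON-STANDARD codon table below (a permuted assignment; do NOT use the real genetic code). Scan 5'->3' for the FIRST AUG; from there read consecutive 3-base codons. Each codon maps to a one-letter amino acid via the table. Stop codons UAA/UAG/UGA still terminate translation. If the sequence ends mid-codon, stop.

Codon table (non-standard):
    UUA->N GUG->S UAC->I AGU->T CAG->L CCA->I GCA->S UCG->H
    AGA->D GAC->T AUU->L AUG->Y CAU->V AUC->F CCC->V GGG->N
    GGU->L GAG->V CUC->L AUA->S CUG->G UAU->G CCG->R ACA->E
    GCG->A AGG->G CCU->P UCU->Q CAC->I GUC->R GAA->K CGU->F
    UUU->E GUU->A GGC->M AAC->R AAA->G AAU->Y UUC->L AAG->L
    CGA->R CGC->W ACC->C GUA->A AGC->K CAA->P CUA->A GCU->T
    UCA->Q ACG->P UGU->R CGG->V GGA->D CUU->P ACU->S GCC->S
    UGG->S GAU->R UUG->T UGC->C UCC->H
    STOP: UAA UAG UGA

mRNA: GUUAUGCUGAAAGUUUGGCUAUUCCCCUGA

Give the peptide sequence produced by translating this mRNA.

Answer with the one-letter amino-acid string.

Answer: YGGASALV

Derivation:
start AUG at pos 3
pos 3: AUG -> Y; peptide=Y
pos 6: CUG -> G; peptide=YG
pos 9: AAA -> G; peptide=YGG
pos 12: GUU -> A; peptide=YGGA
pos 15: UGG -> S; peptide=YGGAS
pos 18: CUA -> A; peptide=YGGASA
pos 21: UUC -> L; peptide=YGGASAL
pos 24: CCC -> V; peptide=YGGASALV
pos 27: UGA -> STOP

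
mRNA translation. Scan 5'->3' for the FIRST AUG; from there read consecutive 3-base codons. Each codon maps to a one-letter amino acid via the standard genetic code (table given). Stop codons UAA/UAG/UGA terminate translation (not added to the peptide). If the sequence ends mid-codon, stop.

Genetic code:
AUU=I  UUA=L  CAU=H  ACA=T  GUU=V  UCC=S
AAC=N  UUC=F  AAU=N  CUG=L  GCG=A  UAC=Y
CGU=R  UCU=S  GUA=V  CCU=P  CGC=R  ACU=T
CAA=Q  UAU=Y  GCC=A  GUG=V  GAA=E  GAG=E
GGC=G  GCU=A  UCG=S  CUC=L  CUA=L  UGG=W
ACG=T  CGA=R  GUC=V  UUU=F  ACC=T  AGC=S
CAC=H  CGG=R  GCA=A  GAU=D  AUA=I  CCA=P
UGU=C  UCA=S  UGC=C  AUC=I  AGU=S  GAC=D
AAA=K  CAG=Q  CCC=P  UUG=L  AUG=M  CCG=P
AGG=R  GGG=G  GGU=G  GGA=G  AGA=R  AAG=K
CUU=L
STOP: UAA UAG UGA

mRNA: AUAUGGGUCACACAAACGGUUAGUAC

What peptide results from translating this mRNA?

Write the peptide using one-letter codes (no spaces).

Answer: MGHTNG

Derivation:
start AUG at pos 2
pos 2: AUG -> M; peptide=M
pos 5: GGU -> G; peptide=MG
pos 8: CAC -> H; peptide=MGH
pos 11: ACA -> T; peptide=MGHT
pos 14: AAC -> N; peptide=MGHTN
pos 17: GGU -> G; peptide=MGHTNG
pos 20: UAG -> STOP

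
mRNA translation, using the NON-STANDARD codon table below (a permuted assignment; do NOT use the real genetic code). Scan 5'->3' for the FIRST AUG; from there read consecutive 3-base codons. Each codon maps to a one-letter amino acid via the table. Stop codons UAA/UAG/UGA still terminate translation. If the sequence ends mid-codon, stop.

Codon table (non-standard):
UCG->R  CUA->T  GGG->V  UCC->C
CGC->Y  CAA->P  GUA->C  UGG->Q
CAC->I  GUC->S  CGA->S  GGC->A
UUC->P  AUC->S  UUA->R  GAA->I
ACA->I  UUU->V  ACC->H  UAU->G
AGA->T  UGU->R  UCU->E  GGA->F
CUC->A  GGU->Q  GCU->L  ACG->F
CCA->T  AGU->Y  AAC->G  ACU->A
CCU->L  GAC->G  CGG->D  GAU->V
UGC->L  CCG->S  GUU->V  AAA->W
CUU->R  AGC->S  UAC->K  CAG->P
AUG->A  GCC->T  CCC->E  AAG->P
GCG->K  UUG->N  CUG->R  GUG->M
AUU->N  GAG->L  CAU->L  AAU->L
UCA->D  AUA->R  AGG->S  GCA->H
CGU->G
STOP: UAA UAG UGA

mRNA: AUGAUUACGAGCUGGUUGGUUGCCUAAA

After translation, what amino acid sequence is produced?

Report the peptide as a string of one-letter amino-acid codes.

start AUG at pos 0
pos 0: AUG -> A; peptide=A
pos 3: AUU -> N; peptide=AN
pos 6: ACG -> F; peptide=ANF
pos 9: AGC -> S; peptide=ANFS
pos 12: UGG -> Q; peptide=ANFSQ
pos 15: UUG -> N; peptide=ANFSQN
pos 18: GUU -> V; peptide=ANFSQNV
pos 21: GCC -> T; peptide=ANFSQNVT
pos 24: UAA -> STOP

Answer: ANFSQNVT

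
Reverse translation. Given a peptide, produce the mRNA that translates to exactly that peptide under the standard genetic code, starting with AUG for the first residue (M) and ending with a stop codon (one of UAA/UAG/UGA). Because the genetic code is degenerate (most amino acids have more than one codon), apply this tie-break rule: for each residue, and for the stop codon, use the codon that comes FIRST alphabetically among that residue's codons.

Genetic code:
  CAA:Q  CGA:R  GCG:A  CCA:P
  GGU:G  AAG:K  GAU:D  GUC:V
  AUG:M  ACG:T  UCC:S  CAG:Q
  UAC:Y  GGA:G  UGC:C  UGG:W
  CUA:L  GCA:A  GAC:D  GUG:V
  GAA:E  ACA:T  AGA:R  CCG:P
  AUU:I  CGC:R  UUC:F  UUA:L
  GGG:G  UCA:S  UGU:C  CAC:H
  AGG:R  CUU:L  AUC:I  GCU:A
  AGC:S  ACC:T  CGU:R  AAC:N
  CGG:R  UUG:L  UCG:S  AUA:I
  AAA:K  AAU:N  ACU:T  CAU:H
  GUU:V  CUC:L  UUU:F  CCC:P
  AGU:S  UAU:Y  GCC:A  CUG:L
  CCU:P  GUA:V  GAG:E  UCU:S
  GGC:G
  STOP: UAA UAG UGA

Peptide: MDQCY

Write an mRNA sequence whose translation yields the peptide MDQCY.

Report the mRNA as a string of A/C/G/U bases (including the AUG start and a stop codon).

residue 1: M -> AUG (start codon)
residue 2: D codons sorted = GAC,GAU -> pick first = GAC
residue 3: Q codons sorted = CAA,CAG -> pick first = CAA
residue 4: C codons sorted = UGC,UGU -> pick first = UGC
residue 5: Y codons sorted = UAC,UAU -> pick first = UAC
terminator: stop codons sorted = UAA,UAG,UGA -> pick first = UAA

Answer: mRNA: AUGGACCAAUGCUACUAA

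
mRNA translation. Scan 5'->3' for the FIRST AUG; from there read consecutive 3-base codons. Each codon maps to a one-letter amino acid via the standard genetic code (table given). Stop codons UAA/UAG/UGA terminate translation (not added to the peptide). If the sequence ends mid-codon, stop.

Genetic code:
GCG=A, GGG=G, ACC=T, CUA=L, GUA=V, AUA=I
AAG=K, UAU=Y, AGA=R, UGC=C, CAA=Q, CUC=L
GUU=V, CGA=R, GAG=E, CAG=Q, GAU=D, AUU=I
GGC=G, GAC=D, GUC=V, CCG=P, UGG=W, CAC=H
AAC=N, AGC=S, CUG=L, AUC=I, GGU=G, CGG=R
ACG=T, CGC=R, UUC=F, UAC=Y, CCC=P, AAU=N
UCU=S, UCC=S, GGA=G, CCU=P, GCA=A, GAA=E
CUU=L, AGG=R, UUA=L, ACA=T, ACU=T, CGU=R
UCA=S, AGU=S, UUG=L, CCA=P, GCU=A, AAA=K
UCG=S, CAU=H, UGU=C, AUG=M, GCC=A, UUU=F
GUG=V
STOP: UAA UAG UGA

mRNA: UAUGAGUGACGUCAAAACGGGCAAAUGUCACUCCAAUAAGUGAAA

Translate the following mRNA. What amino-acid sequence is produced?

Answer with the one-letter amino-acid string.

start AUG at pos 1
pos 1: AUG -> M; peptide=M
pos 4: AGU -> S; peptide=MS
pos 7: GAC -> D; peptide=MSD
pos 10: GUC -> V; peptide=MSDV
pos 13: AAA -> K; peptide=MSDVK
pos 16: ACG -> T; peptide=MSDVKT
pos 19: GGC -> G; peptide=MSDVKTG
pos 22: AAA -> K; peptide=MSDVKTGK
pos 25: UGU -> C; peptide=MSDVKTGKC
pos 28: CAC -> H; peptide=MSDVKTGKCH
pos 31: UCC -> S; peptide=MSDVKTGKCHS
pos 34: AAU -> N; peptide=MSDVKTGKCHSN
pos 37: AAG -> K; peptide=MSDVKTGKCHSNK
pos 40: UGA -> STOP

Answer: MSDVKTGKCHSNK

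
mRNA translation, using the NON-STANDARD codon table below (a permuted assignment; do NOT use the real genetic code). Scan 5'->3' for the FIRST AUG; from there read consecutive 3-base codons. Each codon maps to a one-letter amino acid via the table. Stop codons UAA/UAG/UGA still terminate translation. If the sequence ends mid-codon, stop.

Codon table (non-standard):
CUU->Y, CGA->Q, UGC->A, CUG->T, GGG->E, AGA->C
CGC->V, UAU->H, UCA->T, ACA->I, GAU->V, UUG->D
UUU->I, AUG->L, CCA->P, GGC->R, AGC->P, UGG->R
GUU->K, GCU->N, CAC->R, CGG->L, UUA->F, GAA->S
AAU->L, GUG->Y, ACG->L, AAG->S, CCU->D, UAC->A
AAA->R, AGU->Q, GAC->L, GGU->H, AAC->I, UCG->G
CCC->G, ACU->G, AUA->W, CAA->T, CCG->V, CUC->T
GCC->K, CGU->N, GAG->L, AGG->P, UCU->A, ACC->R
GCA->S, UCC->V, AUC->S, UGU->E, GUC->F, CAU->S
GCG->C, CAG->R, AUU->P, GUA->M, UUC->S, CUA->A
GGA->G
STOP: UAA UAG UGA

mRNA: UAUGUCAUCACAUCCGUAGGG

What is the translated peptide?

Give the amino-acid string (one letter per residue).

Answer: LTTSV

Derivation:
start AUG at pos 1
pos 1: AUG -> L; peptide=L
pos 4: UCA -> T; peptide=LT
pos 7: UCA -> T; peptide=LTT
pos 10: CAU -> S; peptide=LTTS
pos 13: CCG -> V; peptide=LTTSV
pos 16: UAG -> STOP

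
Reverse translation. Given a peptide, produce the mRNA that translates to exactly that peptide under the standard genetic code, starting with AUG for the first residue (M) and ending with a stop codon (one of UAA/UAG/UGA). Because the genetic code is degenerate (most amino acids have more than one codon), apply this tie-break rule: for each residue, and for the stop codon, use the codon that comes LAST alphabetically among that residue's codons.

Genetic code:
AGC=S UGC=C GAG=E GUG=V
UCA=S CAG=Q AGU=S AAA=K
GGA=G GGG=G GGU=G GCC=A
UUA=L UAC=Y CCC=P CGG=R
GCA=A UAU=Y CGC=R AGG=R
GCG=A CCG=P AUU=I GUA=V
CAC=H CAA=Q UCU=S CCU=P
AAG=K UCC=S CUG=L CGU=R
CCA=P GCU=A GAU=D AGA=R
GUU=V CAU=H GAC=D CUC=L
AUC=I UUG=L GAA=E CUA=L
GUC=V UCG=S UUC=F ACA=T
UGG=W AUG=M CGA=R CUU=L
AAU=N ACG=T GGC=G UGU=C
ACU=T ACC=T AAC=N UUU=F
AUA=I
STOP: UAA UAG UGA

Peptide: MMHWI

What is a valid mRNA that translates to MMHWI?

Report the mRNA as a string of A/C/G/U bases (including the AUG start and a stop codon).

Answer: mRNA: AUGAUGCAUUGGAUUUGA

Derivation:
residue 1: M -> AUG (start codon)
residue 2: M -> AUG (only codon)
residue 3: H codons sorted = CAC,CAU -> pick last = CAU
residue 4: W -> UGG (only codon)
residue 5: I codons sorted = AUA,AUC,AUU -> pick last = AUU
terminator: stop codons sorted = UAA,UAG,UGA -> pick last = UGA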